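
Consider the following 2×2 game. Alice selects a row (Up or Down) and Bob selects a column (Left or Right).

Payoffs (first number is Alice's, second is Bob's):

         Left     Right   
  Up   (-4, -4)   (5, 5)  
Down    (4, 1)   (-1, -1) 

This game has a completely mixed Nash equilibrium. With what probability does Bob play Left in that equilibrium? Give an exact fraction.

Let c be the probability that Bob plays Left. In a completely mixed equilibrium, Alice must be indifferent between Up and Down.
Alice's expected payoff from Up is −4c + 5(1−c); from Down it is 4c − (1−c).
Setting these equal: −9c + 5 = 5c − 1, so c = 3/7.

3/7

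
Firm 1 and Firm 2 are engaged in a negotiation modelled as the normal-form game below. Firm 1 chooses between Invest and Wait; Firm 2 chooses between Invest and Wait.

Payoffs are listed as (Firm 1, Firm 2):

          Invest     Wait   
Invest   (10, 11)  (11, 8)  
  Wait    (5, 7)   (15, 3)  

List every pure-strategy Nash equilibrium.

(Invest, Invest)

(Invest, Invest): Firm 1 gets 10 ≥ 5 from Wait, and Firm 2 gets 11 ≥ 8 from Wait — Nash equilibrium.
(Invest, Wait): Firm 1 prefers Wait (15 > 11); Firm 2 prefers Invest (11 > 8) — not an equilibrium.
(Wait, Invest): Firm 1 prefers Invest (10 > 5) — not an equilibrium.
(Wait, Wait): Firm 2 prefers Invest (7 > 3) — not an equilibrium.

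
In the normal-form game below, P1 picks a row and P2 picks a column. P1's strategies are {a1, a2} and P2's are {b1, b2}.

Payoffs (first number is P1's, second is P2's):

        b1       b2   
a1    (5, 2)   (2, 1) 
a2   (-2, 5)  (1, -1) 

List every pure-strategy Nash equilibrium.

(a1, b1)

(a1, b1): P1 gets 5 ≥ -2 from a2, and P2 gets 2 ≥ 1 from b2 — Nash equilibrium.
(a1, b2): P2 prefers b1 (2 > 1) — not an equilibrium.
(a2, b1): P1 prefers a1 (5 > -2) — not an equilibrium.
(a2, b2): P1 prefers a1 (2 > 1); P2 prefers b1 (5 > -1) — not an equilibrium.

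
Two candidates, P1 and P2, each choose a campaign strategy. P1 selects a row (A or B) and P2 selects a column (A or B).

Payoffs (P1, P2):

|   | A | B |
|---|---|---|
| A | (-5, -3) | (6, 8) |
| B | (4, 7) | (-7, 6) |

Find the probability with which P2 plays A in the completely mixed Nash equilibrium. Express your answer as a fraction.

Let y be the probability that P2 plays A. In a completely mixed equilibrium, P1 must be indifferent between A and B.
P1's expected payoff from A is −5y + 6(1−y); from B it is 4y − 7(1−y).
Setting these equal: −11y + 6 = 11y − 7, so y = 13/22.

13/22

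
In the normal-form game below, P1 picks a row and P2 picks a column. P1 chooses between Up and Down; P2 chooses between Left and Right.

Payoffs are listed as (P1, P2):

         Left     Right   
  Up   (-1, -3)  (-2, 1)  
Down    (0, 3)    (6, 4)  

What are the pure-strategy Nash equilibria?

(Down, Right)

(Up, Left): P1 prefers Down (0 > -1); P2 prefers Right (1 > -3) — not an equilibrium.
(Up, Right): P1 prefers Down (6 > -2) — not an equilibrium.
(Down, Left): P2 prefers Right (4 > 3) — not an equilibrium.
(Down, Right): P1 gets 6 ≥ -2 from Up, and P2 gets 4 ≥ 3 from Left — Nash equilibrium.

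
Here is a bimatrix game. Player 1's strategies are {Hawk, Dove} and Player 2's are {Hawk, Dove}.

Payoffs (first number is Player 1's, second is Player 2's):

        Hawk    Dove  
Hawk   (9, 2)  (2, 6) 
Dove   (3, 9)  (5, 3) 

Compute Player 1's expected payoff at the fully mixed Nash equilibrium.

13/3

First find y, the probability Player 2 plays Hawk, from Player 1's indifference between Hawk and Dove: 9y + 2(1−y) = 3y + 5(1−y), giving y = 1/3.
Since Player 1 is indifferent in equilibrium, Player 1's expected payoff equals the payoff from either row against (1/3, 2/3). Using Hawk: 9(1/3) + 2(2/3) = 13/3.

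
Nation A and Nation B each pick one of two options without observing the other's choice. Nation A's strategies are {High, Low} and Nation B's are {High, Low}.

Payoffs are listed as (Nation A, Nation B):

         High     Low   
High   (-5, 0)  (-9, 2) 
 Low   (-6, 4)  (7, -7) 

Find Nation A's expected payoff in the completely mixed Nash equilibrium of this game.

First find q, the probability Nation B plays High, from Nation A's indifference between High and Low: −5q − 9(1−q) = −6q + 7(1−q), giving q = 16/17.
Since Nation A is indifferent in equilibrium, Nation A's expected payoff equals the payoff from either row against (16/17, 1/17). Using High: −5(16/17) − 9(1/17) = -89/17.

-89/17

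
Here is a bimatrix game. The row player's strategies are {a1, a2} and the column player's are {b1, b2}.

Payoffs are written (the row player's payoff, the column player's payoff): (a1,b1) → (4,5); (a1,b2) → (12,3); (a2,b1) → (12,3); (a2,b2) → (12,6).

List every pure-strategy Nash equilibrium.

(a2, b2)

(a1, b1): the row player prefers a2 (12 > 4) — not an equilibrium.
(a1, b2): the column player prefers b1 (5 > 3) — not an equilibrium.
(a2, b1): the column player prefers b2 (6 > 3) — not an equilibrium.
(a2, b2): the row player gets 12 ≥ 12 from a1, and the column player gets 6 ≥ 3 from b1 — Nash equilibrium.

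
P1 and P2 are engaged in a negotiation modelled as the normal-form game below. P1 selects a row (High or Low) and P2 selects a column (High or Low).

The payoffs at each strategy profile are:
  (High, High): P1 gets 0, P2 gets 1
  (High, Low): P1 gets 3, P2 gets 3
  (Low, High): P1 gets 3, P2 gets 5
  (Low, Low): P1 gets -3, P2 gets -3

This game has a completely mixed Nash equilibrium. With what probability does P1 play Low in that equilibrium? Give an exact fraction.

1/5

Let r be the probability that P1 plays High. In a completely mixed equilibrium, P2 must be indifferent between High and Low.
P2's expected payoff from High is r + 5(1−r); from Low it is 3r − 3(1−r).
Setting these equal: −4r + 5 = 6r − 3, so r = 4/5.
Therefore P1 plays Low with probability 1 − 4/5 = 1/5.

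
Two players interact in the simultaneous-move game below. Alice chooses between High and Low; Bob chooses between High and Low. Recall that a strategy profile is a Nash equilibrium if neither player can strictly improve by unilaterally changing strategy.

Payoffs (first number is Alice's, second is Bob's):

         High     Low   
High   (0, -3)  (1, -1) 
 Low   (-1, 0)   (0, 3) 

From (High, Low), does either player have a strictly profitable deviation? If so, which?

Alice at (High, Low) earns 1; deviating to Low yields 0 — not better.
Bob earns -1; deviating to High yields -3 — not better.
Neither player can strictly improve; the profile is a Nash equilibrium.

Neither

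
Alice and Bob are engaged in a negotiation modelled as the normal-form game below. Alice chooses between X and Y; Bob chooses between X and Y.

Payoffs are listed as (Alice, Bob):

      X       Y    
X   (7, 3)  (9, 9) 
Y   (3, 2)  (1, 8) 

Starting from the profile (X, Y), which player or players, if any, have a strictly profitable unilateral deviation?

Alice at (X, Y) earns 9; deviating to Y yields 1 — not better.
Bob earns 9; deviating to X yields 3 — not better.
Neither player can strictly improve; the profile is a Nash equilibrium.

Neither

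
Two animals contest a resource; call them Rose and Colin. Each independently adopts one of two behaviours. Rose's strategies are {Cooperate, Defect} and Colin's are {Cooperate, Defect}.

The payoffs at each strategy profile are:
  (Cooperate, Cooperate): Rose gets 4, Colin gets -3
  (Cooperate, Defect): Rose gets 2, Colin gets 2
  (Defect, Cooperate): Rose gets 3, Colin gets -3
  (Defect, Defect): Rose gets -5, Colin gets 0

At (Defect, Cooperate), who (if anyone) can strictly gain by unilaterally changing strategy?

Both

Rose at (Defect, Cooperate) earns 3; deviating to Cooperate yields 4 — a strict improvement.
Colin earns -3; deviating to Defect yields 0 — a strict improvement.
Both Rose and Colin have strictly profitable deviations.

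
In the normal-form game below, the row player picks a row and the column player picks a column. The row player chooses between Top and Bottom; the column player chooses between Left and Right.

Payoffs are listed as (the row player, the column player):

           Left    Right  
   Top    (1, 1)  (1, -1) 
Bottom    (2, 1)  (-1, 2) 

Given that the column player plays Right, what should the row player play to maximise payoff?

Top

Against Right, the row player earns 1 from Top and -1 from Bottom.
So Top is the best response.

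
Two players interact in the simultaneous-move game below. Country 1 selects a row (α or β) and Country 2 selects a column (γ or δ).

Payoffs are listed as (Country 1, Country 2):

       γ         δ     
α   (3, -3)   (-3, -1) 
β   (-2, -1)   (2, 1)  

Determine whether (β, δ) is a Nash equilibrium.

Yes

At (β, δ), Country 1 earns 2; switching to α would give -3, so Country 1 has no profitable deviation.
Country 2 earns 1; switching to γ would give -1, so Country 2 has no profitable deviation.
Neither player can gain by a unilateral deviation, so this profile is a Nash equilibrium.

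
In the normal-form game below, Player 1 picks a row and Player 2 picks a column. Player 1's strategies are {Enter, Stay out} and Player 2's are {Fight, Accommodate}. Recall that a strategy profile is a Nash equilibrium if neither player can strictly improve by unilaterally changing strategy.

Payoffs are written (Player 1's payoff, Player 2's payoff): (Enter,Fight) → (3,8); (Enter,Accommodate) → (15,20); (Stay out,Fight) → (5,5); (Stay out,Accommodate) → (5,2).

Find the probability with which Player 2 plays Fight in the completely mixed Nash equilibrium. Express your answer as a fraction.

5/6

Let c be the probability that Player 2 plays Fight. In a completely mixed equilibrium, Player 1 must be indifferent between Enter and Stay out.
Player 1's expected payoff from Enter is 3c + 15(1−c); from Stay out it is 5c + 5(1−c).
Setting these equal: −12c + 15 = 5, so c = 5/6.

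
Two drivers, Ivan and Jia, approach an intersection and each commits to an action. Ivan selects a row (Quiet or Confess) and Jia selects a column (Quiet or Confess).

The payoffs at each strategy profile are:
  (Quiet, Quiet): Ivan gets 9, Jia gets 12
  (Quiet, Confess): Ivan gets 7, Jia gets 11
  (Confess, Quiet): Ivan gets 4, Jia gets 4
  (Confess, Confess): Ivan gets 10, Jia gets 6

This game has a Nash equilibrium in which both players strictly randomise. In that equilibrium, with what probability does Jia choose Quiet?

3/8

Let c be the probability that Jia plays Quiet. In a completely mixed equilibrium, Ivan must be indifferent between Quiet and Confess.
Ivan's expected payoff from Quiet is 9c + 7(1−c); from Confess it is 4c + 10(1−c).
Setting these equal: 2c + 7 = −6c + 10, so c = 3/8.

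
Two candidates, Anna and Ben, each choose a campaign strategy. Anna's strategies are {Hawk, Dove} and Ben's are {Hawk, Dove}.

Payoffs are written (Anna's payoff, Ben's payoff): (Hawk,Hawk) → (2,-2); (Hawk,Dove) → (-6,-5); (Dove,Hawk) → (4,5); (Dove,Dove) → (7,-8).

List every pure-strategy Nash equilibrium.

(Dove, Hawk)

(Hawk, Hawk): Anna prefers Dove (4 > 2) — not an equilibrium.
(Hawk, Dove): Anna prefers Dove (7 > -6); Ben prefers Hawk (-2 > -5) — not an equilibrium.
(Dove, Hawk): Anna gets 4 ≥ 2 from Hawk, and Ben gets 5 ≥ -8 from Dove — Nash equilibrium.
(Dove, Dove): Ben prefers Hawk (5 > -8) — not an equilibrium.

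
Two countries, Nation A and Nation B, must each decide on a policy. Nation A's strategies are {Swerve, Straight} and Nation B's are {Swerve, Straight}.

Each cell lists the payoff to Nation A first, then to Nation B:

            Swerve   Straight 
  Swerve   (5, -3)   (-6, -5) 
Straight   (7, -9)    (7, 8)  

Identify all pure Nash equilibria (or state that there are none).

(Swerve, Swerve): Nation A prefers Straight (7 > 5) — not an equilibrium.
(Swerve, Straight): Nation A prefers Straight (7 > -6); Nation B prefers Swerve (-3 > -5) — not an equilibrium.
(Straight, Swerve): Nation B prefers Straight (8 > -9) — not an equilibrium.
(Straight, Straight): Nation A gets 7 ≥ -6 from Swerve, and Nation B gets 8 ≥ -9 from Swerve — Nash equilibrium.

(Straight, Straight)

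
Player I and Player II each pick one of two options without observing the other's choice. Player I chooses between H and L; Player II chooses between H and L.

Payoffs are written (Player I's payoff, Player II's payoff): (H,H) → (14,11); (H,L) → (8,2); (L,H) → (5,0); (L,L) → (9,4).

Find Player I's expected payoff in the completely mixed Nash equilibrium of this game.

43/5

First find q, the probability Player II plays H, from Player I's indifference between H and L: 14q + 8(1−q) = 5q + 9(1−q), giving q = 1/10.
Since Player I is indifferent in equilibrium, Player I's expected payoff equals the payoff from either row against (1/10, 9/10). Using H: 14(1/10) + 8(9/10) = 43/5.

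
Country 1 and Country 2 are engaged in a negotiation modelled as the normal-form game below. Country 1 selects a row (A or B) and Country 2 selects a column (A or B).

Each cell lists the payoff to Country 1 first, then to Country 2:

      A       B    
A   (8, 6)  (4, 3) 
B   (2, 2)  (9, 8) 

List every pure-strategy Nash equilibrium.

(A, A) and (B, B)

(A, A): Country 1 gets 8 ≥ 2 from B, and Country 2 gets 6 ≥ 3 from B — Nash equilibrium.
(A, B): Country 1 prefers B (9 > 4); Country 2 prefers A (6 > 3) — not an equilibrium.
(B, A): Country 1 prefers A (8 > 2); Country 2 prefers B (8 > 2) — not an equilibrium.
(B, B): Country 1 gets 9 ≥ 4 from A, and Country 2 gets 8 ≥ 2 from A — Nash equilibrium.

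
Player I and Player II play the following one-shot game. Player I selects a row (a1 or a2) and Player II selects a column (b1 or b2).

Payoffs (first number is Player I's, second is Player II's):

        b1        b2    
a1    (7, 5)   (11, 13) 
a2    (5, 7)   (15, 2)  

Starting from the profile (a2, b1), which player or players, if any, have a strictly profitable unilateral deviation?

Player I at (a2, b1) earns 5; deviating to a1 yields 7 — a strict improvement.
Player II earns 7; deviating to b2 yields 2 — not better.
Only Player I has a strictly profitable deviation.

Player I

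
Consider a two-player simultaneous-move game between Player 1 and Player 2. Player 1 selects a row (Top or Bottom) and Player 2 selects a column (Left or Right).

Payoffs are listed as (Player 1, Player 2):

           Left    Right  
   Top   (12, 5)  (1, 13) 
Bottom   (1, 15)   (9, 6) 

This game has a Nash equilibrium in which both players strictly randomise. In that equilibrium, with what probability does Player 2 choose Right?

11/19

Let y be the probability that Player 2 plays Left. In a completely mixed equilibrium, Player 1 must be indifferent between Top and Bottom.
Player 1's expected payoff from Top is 12y + (1−y); from Bottom it is y + 9(1−y).
Setting these equal: 11y + 1 = −8y + 9, so y = 8/19.
Therefore Player 2 plays Right with probability 1 − 8/19 = 11/19.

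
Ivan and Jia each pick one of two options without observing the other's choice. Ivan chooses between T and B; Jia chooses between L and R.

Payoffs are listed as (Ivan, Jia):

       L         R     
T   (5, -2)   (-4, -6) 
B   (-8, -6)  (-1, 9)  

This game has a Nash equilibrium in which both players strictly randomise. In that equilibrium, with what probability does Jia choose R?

Let c be the probability that Jia plays L. In a completely mixed equilibrium, Ivan must be indifferent between T and B.
Ivan's expected payoff from T is 5c − 4(1−c); from B it is −8c − (1−c).
Setting these equal: 9c − 4 = −7c − 1, so c = 3/16.
Therefore Jia plays R with probability 1 − 3/16 = 13/16.

13/16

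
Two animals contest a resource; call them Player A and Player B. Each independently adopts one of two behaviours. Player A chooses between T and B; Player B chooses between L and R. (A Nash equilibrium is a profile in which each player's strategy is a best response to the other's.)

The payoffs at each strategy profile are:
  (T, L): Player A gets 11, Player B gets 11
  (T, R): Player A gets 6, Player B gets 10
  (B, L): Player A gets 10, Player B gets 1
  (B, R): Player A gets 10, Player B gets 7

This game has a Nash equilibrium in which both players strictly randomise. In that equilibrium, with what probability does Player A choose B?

1/7

Let p be the probability that Player A plays T. In a completely mixed equilibrium, Player B must be indifferent between L and R.
Player B's expected payoff from L is 11p + (1−p); from R it is 10p + 7(1−p).
Setting these equal: 10p + 1 = 3p + 7, so p = 6/7.
Therefore Player A plays B with probability 1 − 6/7 = 1/7.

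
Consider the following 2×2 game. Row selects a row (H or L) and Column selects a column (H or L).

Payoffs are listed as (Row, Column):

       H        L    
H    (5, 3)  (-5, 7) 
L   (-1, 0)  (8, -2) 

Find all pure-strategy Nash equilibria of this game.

none

(H, H): Column prefers L (7 > 3) — not an equilibrium.
(H, L): Row prefers L (8 > -5) — not an equilibrium.
(L, H): Row prefers H (5 > -1) — not an equilibrium.
(L, L): Column prefers H (0 > -2) — not an equilibrium.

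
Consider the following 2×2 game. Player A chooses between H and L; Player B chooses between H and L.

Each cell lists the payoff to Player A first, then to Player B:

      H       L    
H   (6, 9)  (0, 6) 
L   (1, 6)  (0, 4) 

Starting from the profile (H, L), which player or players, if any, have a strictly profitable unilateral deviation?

Player A at (H, L) earns 0; deviating to L yields 0 — not better.
Player B earns 6; deviating to H yields 9 — a strict improvement.
Only Player B has a strictly profitable deviation.

Player B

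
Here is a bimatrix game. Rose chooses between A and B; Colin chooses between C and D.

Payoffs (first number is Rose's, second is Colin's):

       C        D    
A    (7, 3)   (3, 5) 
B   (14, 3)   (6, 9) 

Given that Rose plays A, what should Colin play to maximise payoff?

Against A, Colin earns 3 from C and 5 from D.
So D is the best response.

D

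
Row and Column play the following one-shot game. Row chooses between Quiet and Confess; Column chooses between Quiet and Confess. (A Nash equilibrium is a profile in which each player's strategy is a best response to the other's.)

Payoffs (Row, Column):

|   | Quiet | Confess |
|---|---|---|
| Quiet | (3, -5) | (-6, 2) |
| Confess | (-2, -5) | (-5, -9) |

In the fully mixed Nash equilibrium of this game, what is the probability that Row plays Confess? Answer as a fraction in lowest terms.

Let r be the probability that Row plays Quiet. In a completely mixed equilibrium, Column must be indifferent between Quiet and Confess.
Column's expected payoff from Quiet is −5r − 5(1−r); from Confess it is 2r − 9(1−r).
Setting these equal: -5 = 11r − 9, so r = 4/11.
Therefore Row plays Confess with probability 1 − 4/11 = 7/11.

7/11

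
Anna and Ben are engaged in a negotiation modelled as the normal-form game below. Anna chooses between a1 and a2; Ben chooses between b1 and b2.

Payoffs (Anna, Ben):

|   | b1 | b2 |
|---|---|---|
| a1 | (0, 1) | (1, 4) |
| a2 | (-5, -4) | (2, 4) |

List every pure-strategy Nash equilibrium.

(a2, b2)

(a1, b1): Ben prefers b2 (4 > 1) — not an equilibrium.
(a1, b2): Anna prefers a2 (2 > 1) — not an equilibrium.
(a2, b1): Anna prefers a1 (0 > -5); Ben prefers b2 (4 > -4) — not an equilibrium.
(a2, b2): Anna gets 2 ≥ 1 from a1, and Ben gets 4 ≥ -4 from b1 — Nash equilibrium.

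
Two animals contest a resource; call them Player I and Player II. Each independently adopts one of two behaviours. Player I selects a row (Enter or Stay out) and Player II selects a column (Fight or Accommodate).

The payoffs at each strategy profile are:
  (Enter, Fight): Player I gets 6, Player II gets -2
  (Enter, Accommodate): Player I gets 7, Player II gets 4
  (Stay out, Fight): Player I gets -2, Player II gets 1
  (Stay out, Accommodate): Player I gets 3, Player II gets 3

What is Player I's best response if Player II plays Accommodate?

Enter

Against Accommodate, Player I earns 7 from Enter and 3 from Stay out.
So Enter is the best response.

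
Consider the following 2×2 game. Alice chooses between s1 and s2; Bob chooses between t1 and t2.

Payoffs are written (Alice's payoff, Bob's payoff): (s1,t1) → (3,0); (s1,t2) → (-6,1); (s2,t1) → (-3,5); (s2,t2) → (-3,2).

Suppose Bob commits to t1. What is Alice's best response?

s1

Against t1, Alice earns 3 from s1 and -3 from s2.
So s1 is the best response.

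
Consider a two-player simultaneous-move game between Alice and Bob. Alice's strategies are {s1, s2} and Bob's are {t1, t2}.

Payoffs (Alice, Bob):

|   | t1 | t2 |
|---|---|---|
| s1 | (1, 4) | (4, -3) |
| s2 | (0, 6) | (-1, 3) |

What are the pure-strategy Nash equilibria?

(s1, t1): Alice gets 1 ≥ 0 from s2, and Bob gets 4 ≥ -3 from t2 — Nash equilibrium.
(s1, t2): Bob prefers t1 (4 > -3) — not an equilibrium.
(s2, t1): Alice prefers s1 (1 > 0) — not an equilibrium.
(s2, t2): Alice prefers s1 (4 > -1); Bob prefers t1 (6 > 3) — not an equilibrium.

(s1, t1)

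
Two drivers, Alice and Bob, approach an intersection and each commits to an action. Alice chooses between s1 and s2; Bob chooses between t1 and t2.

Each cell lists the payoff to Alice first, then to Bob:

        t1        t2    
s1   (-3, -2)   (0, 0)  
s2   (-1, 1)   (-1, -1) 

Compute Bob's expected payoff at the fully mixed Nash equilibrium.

-1/2

First find p, the probability Alice plays s1, from Bob's indifference between t1 and t2: −2p + (1−p) = −(1−p), giving p = 1/2.
Since Bob is indifferent in equilibrium, Bob's expected payoff equals the payoff from either column against (1/2, 1/2). Using t1: −2(1/2) + (1/2) = -1/2.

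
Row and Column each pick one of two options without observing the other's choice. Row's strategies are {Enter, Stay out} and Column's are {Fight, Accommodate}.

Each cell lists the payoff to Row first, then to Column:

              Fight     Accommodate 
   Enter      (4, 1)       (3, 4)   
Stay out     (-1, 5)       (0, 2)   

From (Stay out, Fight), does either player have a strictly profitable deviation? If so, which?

Row at (Stay out, Fight) earns -1; deviating to Enter yields 4 — a strict improvement.
Column earns 5; deviating to Accommodate yields 2 — not better.
Only Row has a strictly profitable deviation.

Row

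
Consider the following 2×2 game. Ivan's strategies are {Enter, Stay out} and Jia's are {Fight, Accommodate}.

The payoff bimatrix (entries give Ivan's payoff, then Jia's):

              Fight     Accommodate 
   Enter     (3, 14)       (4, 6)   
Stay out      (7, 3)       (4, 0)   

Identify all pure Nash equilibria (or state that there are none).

(Enter, Fight): Ivan prefers Stay out (7 > 3) — not an equilibrium.
(Enter, Accommodate): Jia prefers Fight (14 > 6) — not an equilibrium.
(Stay out, Fight): Ivan gets 7 ≥ 3 from Enter, and Jia gets 3 ≥ 0 from Accommodate — Nash equilibrium.
(Stay out, Accommodate): Jia prefers Fight (3 > 0) — not an equilibrium.

(Stay out, Fight)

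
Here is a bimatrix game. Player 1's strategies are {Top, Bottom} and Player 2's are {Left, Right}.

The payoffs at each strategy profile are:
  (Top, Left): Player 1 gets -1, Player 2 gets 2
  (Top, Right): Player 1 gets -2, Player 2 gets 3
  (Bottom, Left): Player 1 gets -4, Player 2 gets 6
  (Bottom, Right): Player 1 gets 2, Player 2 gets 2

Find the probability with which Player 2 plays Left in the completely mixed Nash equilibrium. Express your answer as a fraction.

Let q be the probability that Player 2 plays Left. In a completely mixed equilibrium, Player 1 must be indifferent between Top and Bottom.
Player 1's expected payoff from Top is −q − 2(1−q); from Bottom it is −4q + 2(1−q).
Setting these equal: q − 2 = −6q + 2, so q = 4/7.

4/7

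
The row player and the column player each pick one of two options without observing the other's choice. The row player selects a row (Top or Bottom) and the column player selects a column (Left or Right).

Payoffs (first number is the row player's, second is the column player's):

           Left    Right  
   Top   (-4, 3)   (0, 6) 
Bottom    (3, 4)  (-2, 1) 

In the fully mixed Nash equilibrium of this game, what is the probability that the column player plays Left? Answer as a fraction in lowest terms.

Let q be the probability that the column player plays Left. In a completely mixed equilibrium, the row player must be indifferent between Top and Bottom.
The row player's expected payoff from Top is −4q; from Bottom it is 3q − 2(1−q).
Setting these equal: −4q = 5q − 2, so q = 2/9.

2/9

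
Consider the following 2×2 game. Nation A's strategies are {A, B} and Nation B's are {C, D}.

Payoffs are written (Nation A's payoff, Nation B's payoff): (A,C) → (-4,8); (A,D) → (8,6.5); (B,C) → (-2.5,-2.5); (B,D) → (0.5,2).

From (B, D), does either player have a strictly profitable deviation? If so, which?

Nation A at (B, D) earns 0.5; deviating to A yields 8 — a strict improvement.
Nation B earns 2; deviating to C yields -2.5 — not better.
Only Nation A has a strictly profitable deviation.

Nation A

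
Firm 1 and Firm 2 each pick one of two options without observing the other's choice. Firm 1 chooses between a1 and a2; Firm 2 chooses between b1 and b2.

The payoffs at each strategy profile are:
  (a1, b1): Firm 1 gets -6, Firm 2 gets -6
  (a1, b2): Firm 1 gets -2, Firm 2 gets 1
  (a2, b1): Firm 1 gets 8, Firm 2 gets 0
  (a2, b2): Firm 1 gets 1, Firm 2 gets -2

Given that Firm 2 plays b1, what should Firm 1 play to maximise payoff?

Against b1, Firm 1 earns -6 from a1 and 8 from a2.
So a2 is the best response.

a2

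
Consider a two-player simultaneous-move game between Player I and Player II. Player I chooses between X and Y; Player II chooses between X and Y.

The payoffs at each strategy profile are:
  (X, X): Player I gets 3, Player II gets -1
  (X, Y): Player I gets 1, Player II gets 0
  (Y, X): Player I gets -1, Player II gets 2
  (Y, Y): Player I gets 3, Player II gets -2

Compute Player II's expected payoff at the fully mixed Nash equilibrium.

First find p, the probability Player I plays X, from Player II's indifference between X and Y: −p + 2(1−p) = −2(1−p), giving p = 4/5.
Since Player II is indifferent in equilibrium, Player II's expected payoff equals the payoff from either column against (4/5, 1/5). Using X: −(4/5) + 2(1/5) = -2/5.

-2/5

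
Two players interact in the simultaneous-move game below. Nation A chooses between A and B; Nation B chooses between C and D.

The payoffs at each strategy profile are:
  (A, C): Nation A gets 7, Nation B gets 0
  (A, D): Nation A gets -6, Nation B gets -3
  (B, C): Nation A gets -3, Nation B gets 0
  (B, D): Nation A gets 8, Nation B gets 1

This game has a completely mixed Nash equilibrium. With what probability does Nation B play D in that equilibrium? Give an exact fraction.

5/12

Let q be the probability that Nation B plays C. In a completely mixed equilibrium, Nation A must be indifferent between A and B.
Nation A's expected payoff from A is 7q − 6(1−q); from B it is −3q + 8(1−q).
Setting these equal: 13q − 6 = −11q + 8, so q = 7/12.
Therefore Nation B plays D with probability 1 − 7/12 = 5/12.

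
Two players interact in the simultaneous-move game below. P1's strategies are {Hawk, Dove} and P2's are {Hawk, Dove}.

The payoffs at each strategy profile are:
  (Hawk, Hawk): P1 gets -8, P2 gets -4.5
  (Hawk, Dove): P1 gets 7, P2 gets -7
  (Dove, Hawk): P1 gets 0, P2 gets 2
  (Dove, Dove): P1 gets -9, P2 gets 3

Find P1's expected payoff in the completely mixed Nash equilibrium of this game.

First find y, the probability P2 plays Hawk, from P1's indifference between Hawk and Dove: −8y + 7(1−y) = −9(1−y), giving y = 2/3.
Since P1 is indifferent in equilibrium, P1's expected payoff equals the payoff from either row against (2/3, 1/3). Using Hawk: −8(2/3) + 7(1/3) = -3.

-3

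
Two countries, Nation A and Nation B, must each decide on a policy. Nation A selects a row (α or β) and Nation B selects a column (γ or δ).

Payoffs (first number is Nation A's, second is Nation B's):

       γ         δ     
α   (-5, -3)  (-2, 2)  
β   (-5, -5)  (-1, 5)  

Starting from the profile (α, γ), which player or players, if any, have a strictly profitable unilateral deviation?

Nation A at (α, γ) earns -5; deviating to β yields -5 — not better.
Nation B earns -3; deviating to δ yields 2 — a strict improvement.
Only Nation B has a strictly profitable deviation.

Nation B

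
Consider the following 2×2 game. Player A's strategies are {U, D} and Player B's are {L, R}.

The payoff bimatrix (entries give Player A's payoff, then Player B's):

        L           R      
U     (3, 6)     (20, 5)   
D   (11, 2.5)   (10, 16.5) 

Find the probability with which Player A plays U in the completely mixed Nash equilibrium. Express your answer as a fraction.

Let p be the probability that Player A plays U. In a completely mixed equilibrium, Player B must be indifferent between L and R.
Player B's expected payoff from L is 6p + 2.5(1−p); from R it is 5p + 16.5(1−p).
Setting these equal: 3.5p + 2.5 = −11.5p + 16.5, so p = 14/15.

14/15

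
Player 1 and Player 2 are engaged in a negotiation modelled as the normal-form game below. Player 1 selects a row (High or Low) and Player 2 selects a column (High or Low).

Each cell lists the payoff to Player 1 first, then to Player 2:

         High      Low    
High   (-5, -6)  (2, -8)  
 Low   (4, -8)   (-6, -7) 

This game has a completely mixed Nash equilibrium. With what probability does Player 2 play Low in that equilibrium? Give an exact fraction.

9/17

Let q be the probability that Player 2 plays High. In a completely mixed equilibrium, Player 1 must be indifferent between High and Low.
Player 1's expected payoff from High is −5q + 2(1−q); from Low it is 4q − 6(1−q).
Setting these equal: −7q + 2 = 10q − 6, so q = 8/17.
Therefore Player 2 plays Low with probability 1 − 8/17 = 9/17.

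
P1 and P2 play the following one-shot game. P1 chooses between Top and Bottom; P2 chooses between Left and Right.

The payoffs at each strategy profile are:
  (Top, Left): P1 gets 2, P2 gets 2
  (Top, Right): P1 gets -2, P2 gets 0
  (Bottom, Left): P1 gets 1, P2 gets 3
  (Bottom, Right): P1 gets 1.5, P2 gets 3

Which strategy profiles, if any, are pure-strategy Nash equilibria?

(Top, Left): P1 gets 2 ≥ 1 from Bottom, and P2 gets 2 ≥ 0 from Right — Nash equilibrium.
(Top, Right): P1 prefers Bottom (1.5 > -2); P2 prefers Left (2 > 0) — not an equilibrium.
(Bottom, Left): P1 prefers Top (2 > 1) — not an equilibrium.
(Bottom, Right): P1 gets 1.5 ≥ -2 from Top, and P2 gets 3 ≥ 3 from Left — Nash equilibrium.

(Top, Left) and (Bottom, Right)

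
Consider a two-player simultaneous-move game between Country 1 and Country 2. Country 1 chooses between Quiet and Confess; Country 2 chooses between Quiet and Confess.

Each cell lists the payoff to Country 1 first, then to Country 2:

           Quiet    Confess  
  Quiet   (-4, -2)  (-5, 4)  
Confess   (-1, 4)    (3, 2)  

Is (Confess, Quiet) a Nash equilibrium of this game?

Yes

At (Confess, Quiet), Country 1 earns -1; switching to Quiet would give -4, so Country 1 has no profitable deviation.
Country 2 earns 4; switching to Confess would give 2, so Country 2 has no profitable deviation.
Neither player can gain by a unilateral deviation, so this profile is a Nash equilibrium.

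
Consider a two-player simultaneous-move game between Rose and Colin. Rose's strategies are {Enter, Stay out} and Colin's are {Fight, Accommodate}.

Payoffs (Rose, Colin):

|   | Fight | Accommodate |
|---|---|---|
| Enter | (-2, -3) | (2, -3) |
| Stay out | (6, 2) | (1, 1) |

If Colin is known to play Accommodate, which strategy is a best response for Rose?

Enter

Against Accommodate, Rose earns 2 from Enter and 1 from Stay out.
So Enter is the best response.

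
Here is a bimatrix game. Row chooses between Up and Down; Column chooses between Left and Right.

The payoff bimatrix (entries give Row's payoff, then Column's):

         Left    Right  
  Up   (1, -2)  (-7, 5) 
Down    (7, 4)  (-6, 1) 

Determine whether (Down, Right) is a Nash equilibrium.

No

At (Down, Right), Row earns -6; switching to Up would give -7, so Row has no profitable deviation.
Column earns 1; switching to Left would give 4, so Column would deviate.
Since at least one player can profitably deviate, this is not a Nash equilibrium.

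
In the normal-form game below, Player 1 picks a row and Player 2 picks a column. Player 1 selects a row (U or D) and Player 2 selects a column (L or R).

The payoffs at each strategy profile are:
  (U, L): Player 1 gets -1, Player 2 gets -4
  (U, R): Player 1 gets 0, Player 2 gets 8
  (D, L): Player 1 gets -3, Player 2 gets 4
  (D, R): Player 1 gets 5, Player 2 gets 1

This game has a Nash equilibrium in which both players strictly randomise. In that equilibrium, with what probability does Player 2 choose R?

Let c be the probability that Player 2 plays L. In a completely mixed equilibrium, Player 1 must be indifferent between U and D.
Player 1's expected payoff from U is −c; from D it is −3c + 5(1−c).
Setting these equal: −c = −8c + 5, so c = 5/7.
Therefore Player 2 plays R with probability 1 − 5/7 = 2/7.

2/7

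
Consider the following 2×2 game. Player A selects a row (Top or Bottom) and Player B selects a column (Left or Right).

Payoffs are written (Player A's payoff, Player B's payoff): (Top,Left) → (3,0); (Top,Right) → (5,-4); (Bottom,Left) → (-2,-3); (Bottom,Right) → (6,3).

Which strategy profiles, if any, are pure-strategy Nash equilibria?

(Top, Left) and (Bottom, Right)

(Top, Left): Player A gets 3 ≥ -2 from Bottom, and Player B gets 0 ≥ -4 from Right — Nash equilibrium.
(Top, Right): Player A prefers Bottom (6 > 5); Player B prefers Left (0 > -4) — not an equilibrium.
(Bottom, Left): Player A prefers Top (3 > -2); Player B prefers Right (3 > -3) — not an equilibrium.
(Bottom, Right): Player A gets 6 ≥ 5 from Top, and Player B gets 3 ≥ -3 from Left — Nash equilibrium.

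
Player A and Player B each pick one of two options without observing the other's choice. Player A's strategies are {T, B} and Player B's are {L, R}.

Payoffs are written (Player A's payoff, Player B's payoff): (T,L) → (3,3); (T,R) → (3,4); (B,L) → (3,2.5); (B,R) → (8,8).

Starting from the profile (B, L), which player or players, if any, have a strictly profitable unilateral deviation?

Player B

Player A at (B, L) earns 3; deviating to T yields 3 — not better.
Player B earns 2.5; deviating to R yields 8 — a strict improvement.
Only Player B has a strictly profitable deviation.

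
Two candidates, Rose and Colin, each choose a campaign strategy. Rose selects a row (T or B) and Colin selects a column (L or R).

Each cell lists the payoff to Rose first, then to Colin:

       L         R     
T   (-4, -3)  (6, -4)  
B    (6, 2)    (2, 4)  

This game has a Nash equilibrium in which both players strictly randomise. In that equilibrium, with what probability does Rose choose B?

Let p be the probability that Rose plays T. In a completely mixed equilibrium, Colin must be indifferent between L and R.
Colin's expected payoff from L is −3p + 2(1−p); from R it is −4p + 4(1−p).
Setting these equal: −5p + 2 = −8p + 4, so p = 2/3.
Therefore Rose plays B with probability 1 − 2/3 = 1/3.

1/3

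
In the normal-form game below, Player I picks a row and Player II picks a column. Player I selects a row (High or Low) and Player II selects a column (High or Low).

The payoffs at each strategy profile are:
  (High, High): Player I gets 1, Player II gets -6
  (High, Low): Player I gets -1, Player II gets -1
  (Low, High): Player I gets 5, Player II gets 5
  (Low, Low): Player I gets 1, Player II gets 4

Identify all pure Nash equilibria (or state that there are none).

(Low, High)

(High, High): Player I prefers Low (5 > 1); Player II prefers Low (-1 > -6) — not an equilibrium.
(High, Low): Player I prefers Low (1 > -1) — not an equilibrium.
(Low, High): Player I gets 5 ≥ 1 from High, and Player II gets 5 ≥ 4 from Low — Nash equilibrium.
(Low, Low): Player II prefers High (5 > 4) — not an equilibrium.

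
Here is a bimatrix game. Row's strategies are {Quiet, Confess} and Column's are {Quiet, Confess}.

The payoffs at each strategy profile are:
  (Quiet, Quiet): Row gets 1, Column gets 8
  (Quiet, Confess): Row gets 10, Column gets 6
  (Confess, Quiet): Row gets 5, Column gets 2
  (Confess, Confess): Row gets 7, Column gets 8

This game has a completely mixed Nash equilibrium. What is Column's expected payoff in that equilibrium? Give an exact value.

First find p, the probability Row plays Quiet, from Column's indifference between Quiet and Confess: 8p + 2(1−p) = 6p + 8(1−p), giving p = 3/4.
Since Column is indifferent in equilibrium, Column's expected payoff equals the payoff from either column against (3/4, 1/4). Using Quiet: 8(3/4) + 2(1/4) = 13/2.

13/2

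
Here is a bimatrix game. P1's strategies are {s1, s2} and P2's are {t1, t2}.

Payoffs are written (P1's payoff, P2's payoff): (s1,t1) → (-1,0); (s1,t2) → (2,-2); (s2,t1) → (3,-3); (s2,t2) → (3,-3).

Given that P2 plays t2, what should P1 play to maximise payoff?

Against t2, P1 earns 2 from s1 and 3 from s2.
So s2 is the best response.

s2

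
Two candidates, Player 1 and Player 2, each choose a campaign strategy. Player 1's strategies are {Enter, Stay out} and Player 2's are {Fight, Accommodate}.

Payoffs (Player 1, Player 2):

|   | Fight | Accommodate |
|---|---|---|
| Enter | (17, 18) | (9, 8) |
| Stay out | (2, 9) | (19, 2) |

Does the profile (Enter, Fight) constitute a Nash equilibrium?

Yes

At (Enter, Fight), Player 1 earns 17; switching to Stay out would give 2, so Player 1 has no profitable deviation.
Player 2 earns 18; switching to Accommodate would give 8, so Player 2 has no profitable deviation.
Neither player can gain by a unilateral deviation, so this profile is a Nash equilibrium.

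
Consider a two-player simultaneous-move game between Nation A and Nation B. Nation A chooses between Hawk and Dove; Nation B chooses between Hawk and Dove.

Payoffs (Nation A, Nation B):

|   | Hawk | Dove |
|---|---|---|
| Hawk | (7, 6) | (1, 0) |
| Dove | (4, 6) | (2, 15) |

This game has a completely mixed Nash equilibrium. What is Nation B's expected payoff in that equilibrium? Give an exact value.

First find x, the probability Nation A plays Hawk, from Nation B's indifference between Hawk and Dove: 6x + 6(1−x) = 15(1−x), giving x = 3/5.
Since Nation B is indifferent in equilibrium, Nation B's expected payoff equals the payoff from either column against (3/5, 2/5). Using Hawk: 6(3/5) + 6(2/5) = 6.

6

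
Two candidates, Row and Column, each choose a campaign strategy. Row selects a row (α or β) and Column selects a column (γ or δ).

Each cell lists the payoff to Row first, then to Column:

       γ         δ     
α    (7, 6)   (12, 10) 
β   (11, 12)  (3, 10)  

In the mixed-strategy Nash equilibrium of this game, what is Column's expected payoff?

First find p, the probability Row plays α, from Column's indifference between γ and δ: 6p + 12(1−p) = 10p + 10(1−p), giving p = 1/3.
Since Column is indifferent in equilibrium, Column's expected payoff equals the payoff from either column against (1/3, 2/3). Using γ: 6(1/3) + 12(2/3) = 10.

10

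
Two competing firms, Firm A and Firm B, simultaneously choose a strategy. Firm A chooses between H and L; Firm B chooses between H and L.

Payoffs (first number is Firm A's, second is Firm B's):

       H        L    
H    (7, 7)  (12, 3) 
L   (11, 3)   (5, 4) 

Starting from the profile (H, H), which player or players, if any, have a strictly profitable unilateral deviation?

Firm A at (H, H) earns 7; deviating to L yields 11 — a strict improvement.
Firm B earns 7; deviating to L yields 3 — not better.
Only Firm A has a strictly profitable deviation.

Firm A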